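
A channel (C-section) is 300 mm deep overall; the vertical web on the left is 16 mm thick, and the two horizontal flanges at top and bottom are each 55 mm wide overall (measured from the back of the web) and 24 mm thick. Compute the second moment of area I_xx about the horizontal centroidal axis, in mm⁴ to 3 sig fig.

I_xx ≈ 7.17 × 10⁷ mm⁴

Treat the section as a set of non-overlapping primitives; coordinates are from the bounding-box lower-left.
Web: 16 × 300, A = 4 800 mm², y = 150 mm, Ī = 36 000 000 mm⁴.
Top flange (beyond web): 39 × 24, A = 936 mm², y = 288 mm, Ī = 44 928 mm⁴.
Bottom flange (beyond web): 39 × 24, A = 936 mm², y = 12 mm, Ī = 44 928 mm⁴.
By symmetry the centroid is at mid-height, ȳ = 150 mm.
Transfer each piece to the horizontal centroidal axis using Ī + A·d² with d = y − 150:
  web: d = 0 mm → contributes +36 000 000 mm⁴
  top flange (beyond web): d = 138 mm → contributes +17 870 112 mm⁴
  bottom flange (beyond web): d = -138 mm → contributes +17 870 112 mm⁴
Total I = 71 740 224 mm⁴.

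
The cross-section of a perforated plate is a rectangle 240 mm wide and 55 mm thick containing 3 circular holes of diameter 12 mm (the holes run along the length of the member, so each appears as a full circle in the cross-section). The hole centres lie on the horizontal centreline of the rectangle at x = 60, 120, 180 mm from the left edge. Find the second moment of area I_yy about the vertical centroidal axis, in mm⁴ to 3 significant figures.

Split into non-overlapping primitives; take the origin at the lower-left of the bounding box.
Plate: 240 × 55, A = 13 200 mm², x = 120 mm, Ī = 63 360 000 mm⁴.
Hole 1 (subtracted): ⌀12, A = 113.1 mm², x = 60 mm, Ī = 1017.9 mm⁴.
Hole 2 (subtracted): ⌀12, A = 113.1 mm², x = 120 mm, Ī = 1017.9 mm⁴.
Hole 3 (subtracted): ⌀12, A = 113.1 mm², x = 180 mm, Ī = 1017.9 mm⁴.
By symmetry the centroid is at mid-width, x̄ = 120 mm.
Transfer each piece to the vertical centroidal axis using Ī + A·d² with d = x − 120:
  plate: d = 0 mm → contributes +63 360 000 mm⁴
  hole 1: d = -60 mm → contributes −408 168 mm⁴
  hole 2: d = 0 mm → contributes −1017.9 mm⁴
  hole 3: d = 60 mm → contributes −408 168 mm⁴
Total I = 62 542 646 mm⁴.

I_yy ≈ 6.25 × 10⁷ mm⁴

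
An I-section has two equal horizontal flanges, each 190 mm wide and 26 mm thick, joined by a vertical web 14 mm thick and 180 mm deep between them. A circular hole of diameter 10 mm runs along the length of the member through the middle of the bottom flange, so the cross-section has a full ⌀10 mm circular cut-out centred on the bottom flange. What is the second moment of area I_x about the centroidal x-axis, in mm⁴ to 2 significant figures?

Break the section into simple shapes (no overlaps), measuring from the bottom-left corner of the bounding box.
Bottom flange: 190 × 26, A = 4 940 mm², y = 13 mm, Ī = 278 287 mm⁴.
Web: 14 × 180, A = 2 520 mm², y = 116 mm, Ī = 6 804 000 mm⁴.
Top flange: 190 × 26, A = 4 940 mm², y = 219 mm, Ī = 278 287 mm⁴.
Hole (subtracted): ⌀10, A = 78.54 mm², y = 13 mm, Ī = 490.9 mm⁴.
Centroid: ȳ = ΣA·y / ΣA = 116.7 mm.
Transfer each piece to the centroidal x-axis using Ī + A·d² with d = y − 116.7:
  bottom flange: d = -103.7 mm → contributes +53 357 003 mm⁴
  web: d = -0.6565 mm → contributes +6 805 086 mm⁴
  top flange: d = 102.3 mm → contributes +52 020 749 mm⁴
  hole: d = -103.7 mm → contributes −844 376 mm⁴
Total I = 111 338 462 mm⁴.

I_x ≈ 1.1 × 10⁸ mm⁴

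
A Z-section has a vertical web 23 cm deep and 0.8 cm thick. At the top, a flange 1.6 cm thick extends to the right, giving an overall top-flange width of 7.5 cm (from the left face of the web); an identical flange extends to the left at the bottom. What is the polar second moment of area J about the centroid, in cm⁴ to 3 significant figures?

Treat the section as a set of non-overlapping primitives; coordinates are from the bounding-box lower-left.
Web: 0.8 × 23, A = 18.4 cm², y = 11.5 cm, Ī = 811.13 cm⁴.
Top flange (beyond web): 6.7 × 1.6, A = 10.72 cm², y = 22.2 cm, Ī = 2.2869 cm⁴.
Bottom flange (beyond web): 6.7 × 1.6, A = 10.72 cm², y = 0.8 cm, Ī = 2.2869 cm⁴.
Centroid: ȳ = ΣA·y / ΣA = 11.5 cm.
Transfer each piece to the centroidal x-axis using Ī + A·d² with d = y − 11.5:
  web: d = 0 cm → contributes +811.13 cm⁴
  top flange (beyond web): d = 10.7 cm → contributes +1229.6 cm⁴
  bottom flange (beyond web): d = -10.7 cm → contributes +1229.6 cm⁴
Total I = 3270.4 cm⁴.
For the y-axis: x̄ = 7.1 cm.
Repeating about the centroidal y-axis gives I_y = 382.68 cm⁴.
Polar second moment: J = I_x + I_y = 3653.1 cm⁴.

J ≈ 3650 cm⁴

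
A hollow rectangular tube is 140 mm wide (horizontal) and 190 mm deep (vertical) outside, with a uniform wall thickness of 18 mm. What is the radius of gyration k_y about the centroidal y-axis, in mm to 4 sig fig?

Break the section into simple shapes (no overlaps), measuring from the bottom-left corner of the bounding box.
Outer rectangle: 140 × 190, A = 26 600 mm², x = 70 mm, Ī = 43 446 667 mm⁴.
Inner void (subtracted): 104 × 154, A = 16 016 mm², x = 70 mm, Ī = 14 435 755 mm⁴.
By symmetry the centroid is at mid-width, x̄ = 70 mm.
All pieces are centred on the centroidal y-axis, so I = ΣĪ (holes subtracted) = 29 010 912 mm⁴.
Radius of gyration: k = √(I/A) = √(29 010 912 / 10 584) = 52.3547 mm.

k_y ≈ 52.35 mm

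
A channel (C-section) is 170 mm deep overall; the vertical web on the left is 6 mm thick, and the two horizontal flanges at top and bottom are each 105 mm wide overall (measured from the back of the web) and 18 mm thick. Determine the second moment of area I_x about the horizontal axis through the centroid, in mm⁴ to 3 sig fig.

I_x ≈ 2.31 × 10⁷ mm⁴

Decompose the section into non-overlapping parts with the origin at the bottom-left of its bounding rectangle.
Web: 6 × 170, A = 1 020 mm², y = 85 mm, Ī = 2 456 500 mm⁴.
Top flange (beyond web): 99 × 18, A = 1 782 mm², y = 161 mm, Ī = 48 114 mm⁴.
Bottom flange (beyond web): 99 × 18, A = 1 782 mm², y = 9 mm, Ī = 48 114 mm⁴.
By symmetry the centroid is at mid-height, ȳ = 85 mm.
Transfer each piece to the horizontal axis through the centroid using Ī + A·d² with d = y − 85:
  web: d = 0 mm → contributes +2 456 500 mm⁴
  top flange (beyond web): d = 76 mm → contributes +10 340 946 mm⁴
  bottom flange (beyond web): d = -76 mm → contributes +10 340 946 mm⁴
Total I = 23 138 392 mm⁴.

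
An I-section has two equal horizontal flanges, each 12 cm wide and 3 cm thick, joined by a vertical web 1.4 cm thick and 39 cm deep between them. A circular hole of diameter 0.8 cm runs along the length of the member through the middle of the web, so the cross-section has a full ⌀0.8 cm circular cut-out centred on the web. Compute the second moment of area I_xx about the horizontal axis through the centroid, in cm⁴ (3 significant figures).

Break the section into simple shapes (no overlaps), measuring from the bottom-left corner of the bounding box.
Bottom flange: 12 × 3, A = 36 cm², y = 1.5 cm, Ī = 27 cm⁴.
Web: 1.4 × 39, A = 54.6 cm², y = 22.5 cm, Ī = 6920.6 cm⁴.
Top flange: 12 × 3, A = 36 cm², y = 43.5 cm, Ī = 27 cm⁴.
Hole (subtracted): ⌀0.8, A = 0.50265 cm², y = 22.5 cm, Ī = 0.020106 cm⁴.
By symmetry the centroid is at mid-height, ȳ = 22.5 cm.
Transfer each piece to the horizontal axis through the centroid using Ī + A·d² with d = y − 22.5:
  bottom flange: d = -21 cm → contributes +15 903 cm⁴
  web: d = 0 cm → contributes +6920.6 cm⁴
  top flange: d = 21 cm → contributes +15 903 cm⁴
  hole: d = 0 cm → contributes −0.020106 cm⁴
Total I = 38 727 cm⁴.

I_xx ≈ 3.87 × 10⁴ cm⁴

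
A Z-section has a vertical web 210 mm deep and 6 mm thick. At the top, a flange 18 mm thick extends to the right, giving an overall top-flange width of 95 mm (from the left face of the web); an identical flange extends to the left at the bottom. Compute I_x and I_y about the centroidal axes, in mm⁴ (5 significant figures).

Break the section into simple shapes (no overlaps), measuring from the bottom-left corner of the bounding box.
Web: 6 × 210, A = 1 260 mm², y = 105 mm, Ī = 4 630 500 mm⁴.
Top flange (beyond web): 89 × 18, A = 1 602 mm², y = 201 mm, Ī = 43 254 mm⁴.
Bottom flange (beyond web): 89 × 18, A = 1 602 mm², y = 9 mm, Ī = 43 254 mm⁴.
Centroid: ȳ = ΣA·y / ΣA = 105 mm.
Transfer each piece to the centroidal x-axis using Ī + A·d² with d = y − 105:
  web: d = 0 mm → contributes +4 630 500 mm⁴
  top flange (beyond web): d = 96 mm → contributes +14 807 286 mm⁴
  bottom flange (beyond web): d = -96 mm → contributes +14 807 286 mm⁴
Total I = 34 245 072 mm⁴.
For the y-axis: x̄ = 92 mm.
Repeating about the centroidal y-axis gives I_y = 9 347 712 mm⁴.

I_x ≈ 3.4245 × 10⁷ mm⁴, I_y ≈ 9.3477 × 10⁶ mm⁴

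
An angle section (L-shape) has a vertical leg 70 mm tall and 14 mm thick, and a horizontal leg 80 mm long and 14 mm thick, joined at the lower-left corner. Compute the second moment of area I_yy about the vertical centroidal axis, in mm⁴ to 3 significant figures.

I_yy ≈ 1.11 × 10⁶ mm⁴

Break the section into simple shapes (no overlaps), measuring from the bottom-left corner of the bounding box.
Vertical leg: 14 × 70, A = 980 mm², x = 7 mm, Ī = 16 007 mm⁴.
Horizontal leg (remainder): 66 × 14, A = 924 mm², x = 47 mm, Ī = 335 412 mm⁴.
Centroid: x̄ = ΣA·x / ΣA = 26.412 mm.
Transfer each piece to the vertical centroidal axis using Ī + A·d² with d = x − 26.412:
  vertical leg: d = -19.412 mm → contributes +385 287 mm⁴
  horizontal leg (remainder): d = 20.588 mm → contributes +727 073 mm⁴
Total I = 1 112 360 mm⁴.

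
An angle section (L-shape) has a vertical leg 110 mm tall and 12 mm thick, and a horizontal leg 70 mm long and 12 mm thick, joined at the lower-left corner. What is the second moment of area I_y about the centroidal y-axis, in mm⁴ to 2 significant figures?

I_y ≈ 7.7 × 10⁵ mm⁴

Decompose the section into non-overlapping parts with the origin at the bottom-left of its bounding rectangle.
Vertical leg: 12 × 110, A = 1 320 mm², x = 6 mm, Ī = 15 840 mm⁴.
Horizontal leg (remainder): 58 × 12, A = 696 mm², x = 41 mm, Ī = 195 112 mm⁴.
Centroid: x̄ = ΣA·x / ΣA = 18.08 mm.
Transfer each piece to the centroidal y-axis using Ī + A·d² with d = x − 18.08:
  vertical leg: d = -12.08 mm → contributes +208 569 mm⁴
  horizontal leg (remainder): d = 22.92 mm → contributes +560 633 mm⁴
Total I = 769 202 mm⁴.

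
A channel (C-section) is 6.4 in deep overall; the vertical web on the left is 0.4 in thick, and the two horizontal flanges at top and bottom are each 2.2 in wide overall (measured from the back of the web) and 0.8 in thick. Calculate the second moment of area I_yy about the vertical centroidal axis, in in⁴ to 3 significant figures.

I_yy ≈ 2.45 in⁴

Split into non-overlapping primitives; take the origin at the lower-left of the bounding box.
Web: 0.4 × 6.4, A = 2.56 in², x = 0.2 in, Ī = 0.034133 in⁴.
Top flange (beyond web): 1.8 × 0.8, A = 1.44 in², x = 1.3 in, Ī = 0.3888 in⁴.
Bottom flange (beyond web): 1.8 × 0.8, A = 1.44 in², x = 1.3 in, Ī = 0.3888 in⁴.
Centroid: x̄ = ΣA·x / ΣA = 0.78235 in.
Transfer each piece to the vertical centroidal axis using Ī + A·d² with d = x − 0.78235:
  web: d = -0.58235 in → contributes +0.90232 in⁴
  top flange (beyond web): d = 0.51765 in → contributes +0.77466 in⁴
  bottom flange (beyond web): d = 0.51765 in → contributes +0.77466 in⁴
Total I = 2.4516 in⁴.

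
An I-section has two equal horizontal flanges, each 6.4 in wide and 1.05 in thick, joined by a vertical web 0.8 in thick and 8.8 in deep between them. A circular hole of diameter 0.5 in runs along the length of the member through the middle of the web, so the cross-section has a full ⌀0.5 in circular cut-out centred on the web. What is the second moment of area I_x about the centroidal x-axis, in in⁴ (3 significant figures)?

I_x ≈ 373 in⁴

Decompose the section into non-overlapping parts with the origin at the bottom-left of its bounding rectangle.
Bottom flange: 6.4 × 1.05, A = 6.72 in², y = 0.525 in, Ī = 0.6174 in⁴.
Web: 0.8 × 8.8, A = 7.04 in², y = 5.45 in, Ī = 45.431 in⁴.
Top flange: 6.4 × 1.05, A = 6.72 in², y = 10.375 in, Ī = 0.6174 in⁴.
Hole (subtracted): ⌀0.5, A = 0.19635 in², y = 5.45 in, Ī = 0.003068 in⁴.
By symmetry the centroid is at mid-height, ȳ = 5.45 in.
Transfer each piece to the centroidal x-axis using Ī + A·d² with d = y − 5.45:
  bottom flange: d = -4.925 in → contributes +163.62 in⁴
  web: d = 0 in → contributes +45.431 in⁴
  top flange: d = 4.925 in → contributes +163.62 in⁴
  hole: d = 0 in → contributes −0.003068 in⁴
Total I = 372.66 in⁴.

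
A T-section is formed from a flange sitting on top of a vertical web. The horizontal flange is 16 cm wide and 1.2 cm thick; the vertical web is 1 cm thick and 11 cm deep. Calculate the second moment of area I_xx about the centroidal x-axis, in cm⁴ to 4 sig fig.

Treat the section as a set of non-overlapping primitives; coordinates are from the bounding-box lower-left.
Flange: 16 × 1.2, A = 19.2 cm², y = 11.6 cm, Ī = 2.304 cm⁴.
Web: 1 × 11, A = 11 cm², y = 5.5 cm, Ī = 110.917 cm⁴.
Centroid: ȳ = ΣA·y / ΣA = 9.37815 cm.
Transfer each piece to the centroidal x-axis using Ī + A·d² with d = y − 9.37815:
  flange: d = 2.22185 cm → contributes +97.0874 cm⁴
  web: d = -3.87815 cm → contributes +276.357 cm⁴
Total I = 373.444 cm⁴.

I_xx ≈ 373.4 cm⁴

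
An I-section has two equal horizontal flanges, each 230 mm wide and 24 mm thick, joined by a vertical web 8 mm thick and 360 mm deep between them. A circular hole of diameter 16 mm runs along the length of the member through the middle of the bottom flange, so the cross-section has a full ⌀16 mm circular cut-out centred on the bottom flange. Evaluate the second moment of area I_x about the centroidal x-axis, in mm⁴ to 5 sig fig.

Treat the section as a set of non-overlapping primitives; coordinates are from the bounding-box lower-left.
Bottom flange: 230 × 24, A = 5 520 mm², y = 12 mm, Ī = 264 960 mm⁴.
Web: 8 × 360, A = 2 880 mm², y = 204 mm, Ī = 31 104 000 mm⁴.
Top flange: 230 × 24, A = 5 520 mm², y = 396 mm, Ī = 264 960 mm⁴.
Hole (subtracted): ⌀16, A = 201.0619 mm², y = 12 mm, Ī = 3216.991 mm⁴.
Centroid: ȳ = ΣA·y / ΣA = 206.8139 mm.
Transfer each piece to the centroidal x-axis using Ī + A·d² with d = y − 206.8139:
  bottom flange: d = -194.8139 mm → contributes +209 762 542 mm⁴
  web: d = -2.813912 mm → contributes +31 126 804 mm⁴
  top flange: d = 189.1861 mm → contributes +197 833 354 mm⁴
  hole: d = -194.8139 mm → contributes −7 634 012 mm⁴
Total I = 431 088 688 mm⁴.

I_x ≈ 4.3109 × 10⁸ mm⁴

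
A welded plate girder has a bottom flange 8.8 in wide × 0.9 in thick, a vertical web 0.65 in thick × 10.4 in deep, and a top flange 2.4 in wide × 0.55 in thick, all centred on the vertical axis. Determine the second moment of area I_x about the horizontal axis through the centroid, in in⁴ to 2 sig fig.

Split into non-overlapping primitives; take the origin at the lower-left of the bounding box.
Bottom plate: 8.8 × 0.9, A = 7.92 in², y = 0.45 in, Ī = 0.5346 in⁴.
Web plate: 0.65 × 10.4, A = 6.76 in², y = 6.1 in, Ī = 60.93 in⁴.
Top plate: 2.4 × 0.55, A = 1.32 in², y = 11.58 in, Ī = 0.03328 in⁴.
Centroid: ȳ = ΣA·y / ΣA = 3.755 in.
Transfer each piece to the horizontal axis through the centroid using Ī + A·d² with d = y − 3.755:
  bottom plate: d = -3.305 in → contributes +87.04 in⁴
  web plate: d = 2.345 in → contributes +98.11 in⁴
  top plate: d = 7.82 in → contributes +80.76 in⁴
Total I = 265.9 in⁴.

I_x ≈ 270 in⁴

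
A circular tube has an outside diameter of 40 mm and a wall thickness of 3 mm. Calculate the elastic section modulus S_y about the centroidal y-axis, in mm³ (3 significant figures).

Decompose the section into non-overlapping parts with the origin at the bottom-left of its bounding rectangle.
Outer circle: ⌀40, A = 1256.6 mm², x = 20 mm, Ī = 125 664 mm⁴.
Bore (subtracted): ⌀34, A = 907.92 mm², x = 20 mm, Ī = 65 597 mm⁴.
By symmetry the centroid is at mid-width, x̄ = 20 mm.
All pieces are centred on the centroidal y-axis, so I = ΣĪ (holes subtracted) = 60 066 mm⁴.
Extreme fibre distance c = 20 mm; S = I/c = 3003.3 mm³.

S_y ≈ 3000 mm³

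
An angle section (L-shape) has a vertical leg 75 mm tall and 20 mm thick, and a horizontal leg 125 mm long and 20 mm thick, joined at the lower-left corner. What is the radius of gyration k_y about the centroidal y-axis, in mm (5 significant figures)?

Decompose the section into non-overlapping parts with the origin at the bottom-left of its bounding rectangle.
Vertical leg: 20 × 75, A = 1 500 mm², x = 10 mm, Ī = 50 000 mm⁴.
Horizontal leg (remainder): 105 × 20, A = 2 100 mm², x = 72.5 mm, Ī = 1 929 375 mm⁴.
Centroid: x̄ = ΣA·x / ΣA = 46.45833 mm.
Transfer each piece to the centroidal y-axis using Ī + A·d² with d = x − 46.45833:
  vertical leg: d = -36.45833 mm → contributes +2 043 815 mm⁴
  horizontal leg (remainder): d = 26.04167 mm → contributes +3 353 529 mm⁴
Total I = 5 397 344 mm⁴.
Radius of gyration: k = √(I/A) = √(5 397 344 / 3 600) = 38.72031 mm.

k_y ≈ 38.720 mm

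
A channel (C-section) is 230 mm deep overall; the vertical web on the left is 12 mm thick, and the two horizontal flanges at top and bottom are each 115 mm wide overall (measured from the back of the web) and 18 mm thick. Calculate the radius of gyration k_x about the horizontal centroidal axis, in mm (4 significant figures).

Break the section into simple shapes (no overlaps), measuring from the bottom-left corner of the bounding box.
Web: 12 × 230, A = 2 760 mm², y = 115 mm, Ī = 12 167 000 mm⁴.
Top flange (beyond web): 103 × 18, A = 1 854 mm², y = 221 mm, Ī = 50 058 mm⁴.
Bottom flange (beyond web): 103 × 18, A = 1 854 mm², y = 9 mm, Ī = 50 058 mm⁴.
By symmetry the centroid is at mid-height, ȳ = 115 mm.
Transfer each piece to the horizontal centroidal axis using Ī + A·d² with d = y − 115:
  web: d = 0 mm → contributes +12 167 000 mm⁴
  top flange (beyond web): d = 106 mm → contributes +20 881 602 mm⁴
  bottom flange (beyond web): d = -106 mm → contributes +20 881 602 mm⁴
Total I = 53 930 204 mm⁴.
Radius of gyration: k = √(I/A) = √(53 930 204 / 6 468) = 91.3127 mm.

k_x ≈ 91.31 mm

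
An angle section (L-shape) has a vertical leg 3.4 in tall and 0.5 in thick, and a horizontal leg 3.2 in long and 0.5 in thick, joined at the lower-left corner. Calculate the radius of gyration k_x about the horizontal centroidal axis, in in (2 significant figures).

k_x ≈ 1.0 in

Treat the section as a set of non-overlapping primitives; coordinates are from the bounding-box lower-left.
Vertical leg: 0.5 × 3.4, A = 1.7 in², y = 1.7 in, Ī = 1.638 in⁴.
Horizontal leg (remainder): 2.7 × 0.5, A = 1.35 in², y = 0.25 in, Ī = 0.02813 in⁴.
Centroid: ȳ = ΣA·y / ΣA = 1.058 in.
Transfer each piece to the horizontal centroidal axis using Ī + A·d² with d = y − 1.058:
  vertical leg: d = 0.6418 in → contributes +2.338 in⁴
  horizontal leg (remainder): d = -0.8082 in → contributes +0.9099 in⁴
Total I = 3.248 in⁴.
Radius of gyration: k = √(I/A) = √(3.248 / 3.05) = 1.032 in.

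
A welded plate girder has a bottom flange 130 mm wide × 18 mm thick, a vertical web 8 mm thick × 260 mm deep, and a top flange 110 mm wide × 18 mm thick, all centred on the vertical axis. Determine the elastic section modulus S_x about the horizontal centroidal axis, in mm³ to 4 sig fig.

Break the section into simple shapes (no overlaps), measuring from the bottom-left corner of the bounding box.
Bottom plate: 130 × 18, A = 2 340 mm², y = 9 mm, Ī = 63 180 mm⁴.
Web plate: 8 × 260, A = 2 080 mm², y = 148 mm, Ī = 11 717 333 mm⁴.
Top plate: 110 × 18, A = 1 980 mm², y = 287 mm, Ī = 53 460 mm⁴.
Centroid: ȳ = ΣA·y / ΣA = 140.181 mm.
Transfer each piece to the horizontal centroidal axis using Ī + A·d² with d = y − 140.181:
  bottom plate: d = -131.181 mm → contributes +40 331 118 mm⁴
  web plate: d = 7.81875 mm → contributes +11 844 490 mm⁴
  top plate: d = 146.819 mm → contributes +42 733 836 mm⁴
Total I = 94 909 443 mm⁴.
Extreme fibre distance c = 155.819 mm; S = I/c = 609 102 mm³.

S_x ≈ 6.091 × 10⁵ mm³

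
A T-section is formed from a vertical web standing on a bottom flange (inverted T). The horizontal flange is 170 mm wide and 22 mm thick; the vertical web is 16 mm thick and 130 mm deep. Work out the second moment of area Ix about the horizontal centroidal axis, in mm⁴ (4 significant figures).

Ix ≈ 1.080 × 10⁷ mm⁴

Treat the section as a set of non-overlapping primitives; coordinates are from the bounding-box lower-left.
Flange: 170 × 22, A = 3 740 mm², y = 11 mm, Ī = 150 847 mm⁴.
Web: 16 × 130, A = 2 080 mm², y = 87 mm, Ī = 2 929 333 mm⁴.
Centroid: ȳ = ΣA·y / ΣA = 38.1615 mm.
Transfer each piece to the horizontal centroidal axis using Ī + A·d² with d = y − 38.1615:
  flange: d = -27.1615 mm → contributes +2 910 023 mm⁴
  web: d = 48.8385 mm → contributes +7 890 545 mm⁴
Total I = 10 800 568 mm⁴.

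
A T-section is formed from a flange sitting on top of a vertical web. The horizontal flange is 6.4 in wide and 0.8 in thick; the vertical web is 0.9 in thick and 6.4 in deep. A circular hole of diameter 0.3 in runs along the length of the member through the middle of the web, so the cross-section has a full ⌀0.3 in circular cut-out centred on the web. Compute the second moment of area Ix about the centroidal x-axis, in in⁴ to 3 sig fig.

Ix ≈ 54.9 in⁴

Split into non-overlapping primitives; take the origin at the lower-left of the bounding box.
Flange: 6.4 × 0.8, A = 5.12 in², y = 6.8 in, Ī = 0.27307 in⁴.
Web: 0.9 × 6.4, A = 5.76 in², y = 3.2 in, Ī = 19.661 in⁴.
Hole (subtracted): ⌀0.3, A = 0.070686 in², y = 3.2 in, Ī = 0.00039761 in⁴.
Centroid: ȳ = ΣA·y / ΣA = 4.9052 in.
Transfer each piece to the centroidal x-axis using Ī + A·d² with d = y − 4.9052:
  flange: d = 1.8948 in → contributes +18.655 in⁴
  web: d = -1.7052 in → contributes +36.409 in⁴
  hole: d = -1.7052 in → contributes −0.20593 in⁴
Total I = 54.858 in⁴.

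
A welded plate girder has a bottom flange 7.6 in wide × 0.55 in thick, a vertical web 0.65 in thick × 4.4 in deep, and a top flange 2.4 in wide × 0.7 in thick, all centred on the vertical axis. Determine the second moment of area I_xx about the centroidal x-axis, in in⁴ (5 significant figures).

Decompose the section into non-overlapping parts with the origin at the bottom-left of its bounding rectangle.
Bottom plate: 7.6 × 0.55, A = 4.18 in², y = 0.275 in, Ī = 0.1053708 in⁴.
Web plate: 0.65 × 4.4, A = 2.86 in², y = 2.75 in, Ī = 4.614133 in⁴.
Top plate: 2.4 × 0.7, A = 1.68 in², y = 5.3 in, Ī = 0.0686 in⁴.
Centroid: ȳ = ΣA·y / ΣA = 2.054874 in.
Transfer each piece to the centroidal x-axis using Ī + A·d² with d = y − 2.054874:
  bottom plate: d = -1.779874 in → contributes +13.34741 in⁴
  web plate: d = 0.6951261 in → contributes +5.996086 in⁴
  top plate: d = 3.245126 in → contributes +17.76042 in⁴
Total I = 37.10391 in⁴.

I_xx ≈ 37.104 in⁴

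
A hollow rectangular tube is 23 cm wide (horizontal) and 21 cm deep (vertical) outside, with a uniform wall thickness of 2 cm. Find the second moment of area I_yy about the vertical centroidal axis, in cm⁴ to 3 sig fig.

Treat the section as a set of non-overlapping primitives; coordinates are from the bounding-box lower-left.
Outer rectangle: 23 × 21, A = 483 cm², x = 11.5 cm, Ī = 21 292 cm⁴.
Inner void (subtracted): 19 × 17, A = 323 cm², x = 11.5 cm, Ī = 9716.9 cm⁴.
By symmetry the centroid is at mid-width, x̄ = 11.5 cm.
All pieces are centred on the vertical centroidal axis, so I = ΣĪ (holes subtracted) = 11 575 cm⁴.

I_yy ≈ 1.16 × 10⁴ cm⁴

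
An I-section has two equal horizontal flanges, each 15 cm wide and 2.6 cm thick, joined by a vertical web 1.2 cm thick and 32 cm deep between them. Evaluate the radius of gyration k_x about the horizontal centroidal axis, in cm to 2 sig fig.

k_x ≈ 15 cm

Treat the section as a set of non-overlapping primitives; coordinates are from the bounding-box lower-left.
Bottom flange: 15 × 2.6, A = 39 cm², y = 1.3 cm, Ī = 21.97 cm⁴.
Web: 1.2 × 32, A = 38.4 cm², y = 18.6 cm, Ī = 3 277 cm⁴.
Top flange: 15 × 2.6, A = 39 cm², y = 35.9 cm, Ī = 21.97 cm⁴.
By symmetry the centroid is at mid-height, ȳ = 18.6 cm.
Transfer each piece to the horizontal centroidal axis using Ī + A·d² with d = y − 18.6:
  bottom flange: d = -17.3 cm → contributes +11 694 cm⁴
  web: d = 0 cm → contributes +3 277 cm⁴
  top flange: d = 17.3 cm → contributes +11 694 cm⁴
Total I = 26 665 cm⁴.
Radius of gyration: k = √(I/A) = √(26 665 / 116.4) = 15.14 cm.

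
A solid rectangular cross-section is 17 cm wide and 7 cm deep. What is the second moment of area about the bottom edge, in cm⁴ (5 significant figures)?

The section: 17 × 7, A = 119 cm², y = 3.5 cm, Ī = 485.9167 cm⁴.
Transfer it to the base of the section using Ī + A·d² with d = y − 0:
  the section: d = 3.5 cm → contributes +1943.667 cm⁴
Total I = 1943.667 cm⁴.

I_base ≈ 1943.7 cm⁴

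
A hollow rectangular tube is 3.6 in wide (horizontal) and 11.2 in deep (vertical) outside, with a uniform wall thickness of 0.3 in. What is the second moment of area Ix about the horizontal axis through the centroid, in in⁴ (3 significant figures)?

Ix ≈ 124 in⁴

Split into non-overlapping primitives; take the origin at the lower-left of the bounding box.
Outer rectangle: 3.6 × 11.2, A = 40.32 in², y = 5.6 in, Ī = 421.48 in⁴.
Inner void (subtracted): 3 × 10.6, A = 31.8 in², y = 5.6 in, Ī = 297.75 in⁴.
By symmetry the centroid is at mid-height, ȳ = 5.6 in.
All pieces are centred on the horizontal axis through the centroid, so I = ΣĪ (holes subtracted) = 123.72 in⁴.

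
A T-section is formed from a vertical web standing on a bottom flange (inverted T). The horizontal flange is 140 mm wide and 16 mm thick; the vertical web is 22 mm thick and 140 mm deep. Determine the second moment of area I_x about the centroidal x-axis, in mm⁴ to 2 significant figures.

I_x ≈ 1.3 × 10⁷ mm⁴

Split into non-overlapping primitives; take the origin at the lower-left of the bounding box.
Flange: 140 × 16, A = 2 240 mm², y = 8 mm, Ī = 47 787 mm⁴.
Web: 22 × 140, A = 3 080 mm², y = 86 mm, Ī = 5 030 667 mm⁴.
Centroid: ȳ = ΣA·y / ΣA = 53.16 mm.
Transfer each piece to the centroidal x-axis using Ī + A·d² with d = y − 53.16:
  flange: d = -45.16 mm → contributes +4 615 674 mm⁴
  web: d = 32.84 mm → contributes +8 352 767 mm⁴
Total I = 12 968 441 mm⁴.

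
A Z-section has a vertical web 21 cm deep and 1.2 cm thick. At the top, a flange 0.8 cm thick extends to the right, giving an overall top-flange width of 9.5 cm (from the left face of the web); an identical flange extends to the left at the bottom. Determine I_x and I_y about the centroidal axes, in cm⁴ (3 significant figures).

Decompose the section into non-overlapping parts with the origin at the bottom-left of its bounding rectangle.
Web: 1.2 × 21, A = 25.2 cm², y = 10.5 cm, Ī = 926.1 cm⁴.
Top flange (beyond web): 8.3 × 0.8, A = 6.64 cm², y = 20.6 cm, Ī = 0.35413 cm⁴.
Bottom flange (beyond web): 8.3 × 0.8, A = 6.64 cm², y = 0.4 cm, Ī = 0.35413 cm⁴.
Centroid: ȳ = ΣA·y / ΣA = 10.5 cm.
Transfer each piece to the centroidal x-axis using Ī + A·d² with d = y − 10.5:
  web: d = 0 cm → contributes +926.1 cm⁴
  top flange (beyond web): d = 10.1 cm → contributes +677.7 cm⁴
  bottom flange (beyond web): d = -10.1 cm → contributes +677.7 cm⁴
Total I = 2281.5 cm⁴.
For the y-axis: x̄ = 8.9 cm.
Repeating about the centroidal y-axis gives I_y = 378.89 cm⁴.

I_x ≈ 2280 cm⁴, I_y ≈ 379 cm⁴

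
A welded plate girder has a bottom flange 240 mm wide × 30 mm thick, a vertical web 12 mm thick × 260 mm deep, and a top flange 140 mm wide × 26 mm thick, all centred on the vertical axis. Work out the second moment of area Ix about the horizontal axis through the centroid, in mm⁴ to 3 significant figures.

Ix ≈ 2.25 × 10⁸ mm⁴

Decompose the section into non-overlapping parts with the origin at the bottom-left of its bounding rectangle.
Bottom plate: 240 × 30, A = 7 200 mm², y = 15 mm, Ī = 540 000 mm⁴.
Web plate: 12 × 260, A = 3 120 mm², y = 160 mm, Ī = 17 576 000 mm⁴.
Top plate: 140 × 26, A = 3 640 mm², y = 303 mm, Ī = 205 053 mm⁴.
Centroid: ȳ = ΣA·y / ΣA = 122.5 mm.
Transfer each piece to the horizontal axis through the centroid using Ī + A·d² with d = y − 122.5:
  bottom plate: d = -107.5 mm → contributes +83 747 218 mm⁴
  web plate: d = 37.499 mm → contributes +21 963 165 mm⁴
  top plate: d = 180.5 mm → contributes +118 795 281 mm⁴
Total I = 224 505 663 mm⁴.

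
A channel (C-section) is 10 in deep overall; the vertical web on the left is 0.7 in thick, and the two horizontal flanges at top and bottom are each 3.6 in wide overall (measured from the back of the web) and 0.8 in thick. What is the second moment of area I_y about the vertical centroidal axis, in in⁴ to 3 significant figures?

Treat the section as a set of non-overlapping primitives; coordinates are from the bounding-box lower-left.
Web: 0.7 × 10, A = 7 in², x = 0.35 in, Ī = 0.28583 in⁴.
Top flange (beyond web): 2.9 × 0.8, A = 2.32 in², x = 2.15 in, Ī = 1.6259 in⁴.
Bottom flange (beyond web): 2.9 × 0.8, A = 2.32 in², x = 2.15 in, Ī = 1.6259 in⁴.
Centroid: x̄ = ΣA·x / ΣA = 1.0675 in.
Transfer each piece to the vertical centroidal axis using Ī + A·d² with d = x − 1.0675:
  web: d = -0.71753 in → contributes +3.8897 in⁴
  top flange (beyond web): d = 1.0825 in → contributes +4.3444 in⁴
  bottom flange (beyond web): d = 1.0825 in → contributes +4.3444 in⁴
Total I = 12.579 in⁴.

I_y ≈ 12.6 in⁴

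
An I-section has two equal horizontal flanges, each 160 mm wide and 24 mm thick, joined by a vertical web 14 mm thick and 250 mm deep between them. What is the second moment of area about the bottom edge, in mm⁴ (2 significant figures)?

I_base ≈ 4.1 × 10⁸ mm⁴

Treat the section as a set of non-overlapping primitives; coordinates are from the bounding-box lower-left.
Bottom flange: 160 × 24, A = 3 840 mm², y = 12 mm, Ī = 184 320 mm⁴.
Web: 14 × 250, A = 3 500 mm², y = 149 mm, Ī = 18 229 167 mm⁴.
Top flange: 160 × 24, A = 3 840 mm², y = 286 mm, Ī = 184 320 mm⁴.
Transfer each piece to a horizontal axis along the bottom face using Ī + A·d² with d = y − 0:
  bottom flange: d = 12 mm → contributes +737 280 mm⁴
  web: d = 149 mm → contributes +95 932 667 mm⁴
  top flange: d = 286 mm → contributes +314 280 960 mm⁴
Total I = 410 950 907 mm⁴.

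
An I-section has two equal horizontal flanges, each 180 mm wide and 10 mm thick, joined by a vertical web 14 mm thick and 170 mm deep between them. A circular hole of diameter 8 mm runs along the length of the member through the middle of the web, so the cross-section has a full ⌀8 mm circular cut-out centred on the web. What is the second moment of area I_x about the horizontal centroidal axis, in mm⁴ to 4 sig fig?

I_x ≈ 3.492 × 10⁷ mm⁴

Split into non-overlapping primitives; take the origin at the lower-left of the bounding box.
Bottom flange: 180 × 10, A = 1 800 mm², y = 5 mm, Ī = 15 000 mm⁴.
Web: 14 × 170, A = 2 380 mm², y = 95 mm, Ī = 5 731 833 mm⁴.
Top flange: 180 × 10, A = 1 800 mm², y = 185 mm, Ī = 15 000 mm⁴.
Hole (subtracted): ⌀8, A = 50.2655 mm², y = 95 mm, Ī = 201.062 mm⁴.
By symmetry the centroid is at mid-height, ȳ = 95 mm.
Transfer each piece to the horizontal centroidal axis using Ī + A·d² with d = y − 95:
  bottom flange: d = -90 mm → contributes +14 595 000 mm⁴
  web: d = 0 mm → contributes +5 731 833 mm⁴
  top flange: d = 90 mm → contributes +14 595 000 mm⁴
  hole: d = 0 mm → contributes −201.062 mm⁴
Total I = 34 921 632 mm⁴.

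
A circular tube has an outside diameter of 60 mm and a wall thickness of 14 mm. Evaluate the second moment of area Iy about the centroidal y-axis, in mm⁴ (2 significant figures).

Decompose the section into non-overlapping parts with the origin at the bottom-left of its bounding rectangle.
Outer circle: ⌀60, A = 2 827 mm², x = 30 mm, Ī = 636 173 mm⁴.
Bore (subtracted): ⌀32, A = 804.2 mm², x = 30 mm, Ī = 51 472 mm⁴.
By symmetry the centroid is at mid-width, x̄ = 30 mm.
All pieces are centred on the centroidal y-axis, so I = ΣĪ (holes subtracted) = 584 701 mm⁴.

Iy ≈ 5.8 × 10⁵ mm⁴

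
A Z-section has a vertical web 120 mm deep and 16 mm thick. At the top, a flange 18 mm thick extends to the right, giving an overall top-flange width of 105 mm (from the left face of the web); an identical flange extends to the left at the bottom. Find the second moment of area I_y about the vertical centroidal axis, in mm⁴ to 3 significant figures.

I_y ≈ 1.10 × 10⁷ mm⁴

Treat the section as a set of non-overlapping primitives; coordinates are from the bounding-box lower-left.
Web: 16 × 120, A = 1 920 mm², x = 97 mm, Ī = 40 960 mm⁴.
Top flange (beyond web): 89 × 18, A = 1 602 mm², x = 149.5 mm, Ī = 1 057 454 mm⁴.
Bottom flange (beyond web): 89 × 18, A = 1 602 mm², x = 44.5 mm, Ī = 1 057 454 mm⁴.
Centroid: x̄ = ΣA·x / ΣA = 97 mm.
Transfer each piece to the vertical centroidal axis using Ī + A·d² with d = x − 97:
  web: d = 0 mm → contributes +40 960 mm⁴
  top flange (beyond web): d = 52.5 mm → contributes +5 472 966 mm⁴
  bottom flange (beyond web): d = -52.5 mm → contributes +5 472 966 mm⁴
Total I = 10 986 892 mm⁴.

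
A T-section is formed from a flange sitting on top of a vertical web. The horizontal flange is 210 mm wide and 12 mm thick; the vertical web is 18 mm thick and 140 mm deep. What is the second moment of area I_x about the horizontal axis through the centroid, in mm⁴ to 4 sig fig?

I_x ≈ 1.142 × 10⁷ mm⁴

Treat the section as a set of non-overlapping primitives; coordinates are from the bounding-box lower-left.
Flange: 210 × 12, A = 2 520 mm², y = 146 mm, Ī = 30 240 mm⁴.
Web: 18 × 140, A = 2 520 mm², y = 70 mm, Ī = 4 116 000 mm⁴.
Centroid: ȳ = ΣA·y / ΣA = 108 mm.
Transfer each piece to the horizontal axis through the centroid using Ī + A·d² with d = y − 108:
  flange: d = 38 mm → contributes +3 669 120 mm⁴
  web: d = -38 mm → contributes +7 754 880 mm⁴
Total I = 11 424 000 mm⁴.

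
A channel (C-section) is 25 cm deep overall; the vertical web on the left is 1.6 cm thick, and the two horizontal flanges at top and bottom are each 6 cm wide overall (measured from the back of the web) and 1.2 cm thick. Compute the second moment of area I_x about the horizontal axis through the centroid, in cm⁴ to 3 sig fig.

Treat the section as a set of non-overlapping primitives; coordinates are from the bounding-box lower-left.
Web: 1.6 × 25, A = 40 cm², y = 12.5 cm, Ī = 2083.3 cm⁴.
Top flange (beyond web): 4.4 × 1.2, A = 5.28 cm², y = 24.4 cm, Ī = 0.6336 cm⁴.
Bottom flange (beyond web): 4.4 × 1.2, A = 5.28 cm², y = 0.6 cm, Ī = 0.6336 cm⁴.
By symmetry the centroid is at mid-height, ȳ = 12.5 cm.
Transfer each piece to the horizontal axis through the centroid using Ī + A·d² with d = y − 12.5:
  web: d = 0 cm → contributes +2083.3 cm⁴
  top flange (beyond web): d = 11.9 cm → contributes +748.33 cm⁴
  bottom flange (beyond web): d = -11.9 cm → contributes +748.33 cm⁴
Total I = 3 580 cm⁴.

I_x ≈ 3580 cm⁴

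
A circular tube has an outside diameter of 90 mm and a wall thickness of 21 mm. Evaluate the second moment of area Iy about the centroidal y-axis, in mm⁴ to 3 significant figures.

Break the section into simple shapes (no overlaps), measuring from the bottom-left corner of the bounding box.
Outer circle: ⌀90, A = 6361.7 mm², x = 45 mm, Ī = 3 220 623 mm⁴.
Bore (subtracted): ⌀48, A = 1809.6 mm², x = 45 mm, Ī = 260 576 mm⁴.
By symmetry the centroid is at mid-width, x̄ = 45 mm.
All pieces are centred on the centroidal y-axis, so I = ΣĪ (holes subtracted) = 2 960 047 mm⁴.

Iy ≈ 2.96 × 10⁶ mm⁴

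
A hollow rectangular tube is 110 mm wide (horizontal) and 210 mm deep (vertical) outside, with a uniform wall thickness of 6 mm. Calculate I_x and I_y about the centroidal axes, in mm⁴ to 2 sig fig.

Decompose the section into non-overlapping parts with the origin at the bottom-left of its bounding rectangle.
Outer rectangle: 110 × 210, A = 23 100 mm², y = 105 mm, Ī = 84 892 500 mm⁴.
Inner void (subtracted): 98 × 198, A = 19 404 mm², y = 105 mm, Ī = 63 392 868 mm⁴.
By symmetry the centroid is at mid-height, ȳ = 105 mm.
All pieces are centred on the centroidal x-axis, so I = ΣĪ (holes subtracted) = 21 499 632 mm⁴.
Repeating about the centroidal y-axis gives I_y = 7 762 832 mm⁴.

I_x ≈ 2.1 × 10⁷ mm⁴, I_y ≈ 7.8 × 10⁶ mm⁴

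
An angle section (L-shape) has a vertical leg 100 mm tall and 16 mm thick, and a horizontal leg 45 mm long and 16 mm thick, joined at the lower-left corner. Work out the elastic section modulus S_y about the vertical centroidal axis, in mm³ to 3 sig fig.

S_y ≈ 7790 mm³

Decompose the section into non-overlapping parts with the origin at the bottom-left of its bounding rectangle.
Vertical leg: 16 × 100, A = 1 600 mm², x = 8 mm, Ī = 34 133 mm⁴.
Horizontal leg (remainder): 29 × 16, A = 464 mm², x = 30.5 mm, Ī = 32 519 mm⁴.
Centroid: x̄ = ΣA·x / ΣA = 13.058 mm.
Transfer each piece to the vertical centroidal axis using Ī + A·d² with d = x − 13.058:
  vertical leg: d = -5.0581 mm → contributes +75 069 mm⁴
  horizontal leg (remainder): d = 17.442 mm → contributes +173 676 mm⁴
Total I = 248 745 mm⁴.
Extreme fibre distance c = 31.942 mm; S = I/c = 7787.4 mm³.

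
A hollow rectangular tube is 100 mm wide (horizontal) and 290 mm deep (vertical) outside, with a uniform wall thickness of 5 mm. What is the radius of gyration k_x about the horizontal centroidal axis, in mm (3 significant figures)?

k_x ≈ 101 mm

Break the section into simple shapes (no overlaps), measuring from the bottom-left corner of the bounding box.
Outer rectangle: 100 × 290, A = 29 000 mm², y = 145 mm, Ī = 203 241 667 mm⁴.
Inner void (subtracted): 90 × 280, A = 25 200 mm², y = 145 mm, Ī = 164 640 000 mm⁴.
By symmetry the centroid is at mid-height, ȳ = 145 mm.
All pieces are centred on the horizontal centroidal axis, so I = ΣĪ (holes subtracted) = 38 601 667 mm⁴.
Radius of gyration: k = √(I/A) = √(38 601 667 / 3 800) = 100.79 mm.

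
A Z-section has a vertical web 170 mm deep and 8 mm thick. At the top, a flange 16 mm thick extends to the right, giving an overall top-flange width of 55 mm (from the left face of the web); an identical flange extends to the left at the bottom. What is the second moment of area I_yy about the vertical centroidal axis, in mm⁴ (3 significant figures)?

Decompose the section into non-overlapping parts with the origin at the bottom-left of its bounding rectangle.
Web: 8 × 170, A = 1 360 mm², x = 51 mm, Ī = 7253.3 mm⁴.
Top flange (beyond web): 47 × 16, A = 752 mm², x = 78.5 mm, Ī = 138 431 mm⁴.
Bottom flange (beyond web): 47 × 16, A = 752 mm², x = 23.5 mm, Ī = 138 431 mm⁴.
Centroid: x̄ = ΣA·x / ΣA = 51 mm.
Transfer each piece to the vertical centroidal axis using Ī + A·d² with d = x − 51:
  web: d = 0 mm → contributes +7253.3 mm⁴
  top flange (beyond web): d = 27.5 mm → contributes +707 131 mm⁴
  bottom flange (beyond web): d = -27.5 mm → contributes +707 131 mm⁴
Total I = 1 421 515 mm⁴.

I_yy ≈ 1.42 × 10⁶ mm⁴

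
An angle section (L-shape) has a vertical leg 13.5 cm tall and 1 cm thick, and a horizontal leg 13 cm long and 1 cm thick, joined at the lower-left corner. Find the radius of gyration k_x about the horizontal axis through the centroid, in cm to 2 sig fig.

k_x ≈ 4.2 cm

Decompose the section into non-overlapping parts with the origin at the bottom-left of its bounding rectangle.
Vertical leg: 1 × 13.5, A = 13.5 cm², y = 6.75 cm, Ī = 205 cm⁴.
Horizontal leg (remainder): 12 × 1, A = 12 cm², y = 0.5 cm, Ī = 1 cm⁴.
Centroid: ȳ = ΣA·y / ΣA = 3.809 cm.
Transfer each piece to the horizontal axis through the centroid using Ī + A·d² with d = y − 3.809:
  vertical leg: d = 2.941 cm → contributes +321.8 cm⁴
  horizontal leg (remainder): d = -3.309 cm → contributes +132.4 cm⁴
Total I = 454.2 cm⁴.
Radius of gyration: k = √(I/A) = √(454.2 / 25.5) = 4.22 cm.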